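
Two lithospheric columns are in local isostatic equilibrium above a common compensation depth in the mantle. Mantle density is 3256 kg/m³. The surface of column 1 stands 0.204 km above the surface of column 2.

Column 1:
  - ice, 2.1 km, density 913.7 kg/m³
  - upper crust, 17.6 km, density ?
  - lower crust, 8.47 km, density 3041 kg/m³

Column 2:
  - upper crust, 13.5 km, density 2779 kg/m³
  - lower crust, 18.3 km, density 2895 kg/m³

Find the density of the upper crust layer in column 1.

Take the compensation level at the base of the deeper column (depth z_c below the surface of column 1) and equate Σ ρ_i t_i down to z_c; mantle fills any gap and the z_c terms cancel.
Column 1: 2.1×913.7 + 17.6×ρ + 8.47×3041 + (z_c − 28.17)×3256
Column 2: 0.204×0 + 13.5×2779 + 18.3×2895 + (z_c − 0.204 − 31.8)×3256
The z_c×3256 term appears on both sides and cancels. Collect the known terms of each column as K = Σ(ρt)_known − 3256 × (depth of known layers): K_1 = 27676.04 − 3256×28.17 = −64045.48; K_2 = 90495 − 3256×(0.204 + 31.8) = −13710.024.
Balance: K_1 + 17.6×ρ = K_2, so ρ = (K_2 − K_1)/17.6 = 50335.5/17.6 = 2860 kg/m³.

2860 kg/m³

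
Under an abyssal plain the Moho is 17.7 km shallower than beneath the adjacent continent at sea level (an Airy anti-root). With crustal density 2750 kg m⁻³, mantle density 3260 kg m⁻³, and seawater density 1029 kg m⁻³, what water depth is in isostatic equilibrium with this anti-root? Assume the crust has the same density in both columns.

5.25 km

Replacing a thickness d of crust by seawater at the top must be balanced by replacing crust with mantle at the base: d (ρ_c − ρ_w) = a (ρ_m − ρ_c).
d = a (ρ_m − ρ_c)/(ρ_c − ρ_w) = 17.7 km × 510/1721 = 5.25 km.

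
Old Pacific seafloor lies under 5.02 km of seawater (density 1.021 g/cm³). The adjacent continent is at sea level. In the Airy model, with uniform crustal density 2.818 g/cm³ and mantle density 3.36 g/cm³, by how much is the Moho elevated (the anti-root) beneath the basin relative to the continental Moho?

16.6 km

For local isostatic compensation: replacing crust with seawater at the top is compensated by replacing crust with mantle at the base: d (ρ_c − ρ_w) = a (ρ_m − ρ_c).
a = d (ρ_c − ρ_w)/(ρ_m − ρ_c) = 5.02 km × 1.797/0.542 = 16.6 km.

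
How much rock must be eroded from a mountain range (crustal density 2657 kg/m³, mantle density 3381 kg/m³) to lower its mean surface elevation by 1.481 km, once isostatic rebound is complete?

6.92 km

Net drop Δ = e − u = e − e ρ_c/ρ_m = e (ρ_m − ρ_c)/ρ_m.
e = Δ ρ_m/(ρ_m − ρ_c) = 1.481 km × 3381/724 = 6.92 km.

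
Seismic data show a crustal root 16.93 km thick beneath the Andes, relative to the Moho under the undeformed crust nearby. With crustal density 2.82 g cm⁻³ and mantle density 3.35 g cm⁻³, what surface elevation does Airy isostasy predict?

3.18 km

Balancing pressure at the compensation depth: ρ_c h = (ρ_m − ρ_c) r.
h = r (ρ_m − ρ_c) / ρ_c = 16.93 km × (3.35 − 2.82) / 2.82 = 3.18 km.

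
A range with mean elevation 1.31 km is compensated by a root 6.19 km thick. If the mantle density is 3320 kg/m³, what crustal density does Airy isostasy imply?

ρ_c h = (ρ_m − ρ_c) r → ρ_c (h + r) = ρ_m r → ρ_c = ρ_m r / (h + r).
ρ_c = 3320 × 6.19 km / (1.31 km + 6.19 km) = 2740 kg/m³.

2740 kg/m³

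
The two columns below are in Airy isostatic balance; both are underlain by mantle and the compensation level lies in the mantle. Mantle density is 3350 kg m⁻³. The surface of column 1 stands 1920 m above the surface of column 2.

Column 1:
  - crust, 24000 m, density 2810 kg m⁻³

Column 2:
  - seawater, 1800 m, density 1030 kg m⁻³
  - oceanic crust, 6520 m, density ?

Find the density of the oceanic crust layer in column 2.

Take the compensation level at the base of the deeper column (depth z_c below the surface of column 1) and equate Σ ρ_i t_i down to z_c; mantle fills any gap and the z_c terms cancel.
Column 1: 24000×2810 + (z_c − 24000)×3350
Column 2: 1920×0 + 1800×1030 + 6520×ρ + (z_c − 1920 − 8320)×3350
The z_c×3350 term appears on both sides and cancels. Collect the known terms of each column as K = Σ(ρt)_known − 3350 × (depth of known layers): K_1 = 67440000 − 3350×24000 = −12960000; K_2 = 1854000 − 3350×(1920 + 8320) = −32450000.
Balance: K_1 = K_2 + 6520×ρ, so ρ = (K_1 − K_2)/6520 = 19490000/6520 = 2990 kg m⁻³.

2990 kg m⁻³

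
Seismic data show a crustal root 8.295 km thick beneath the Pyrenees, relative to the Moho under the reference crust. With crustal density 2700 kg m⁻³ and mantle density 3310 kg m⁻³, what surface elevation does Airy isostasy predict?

1.87 km

For local isostatic compensation: ρ_c h = (ρ_m − ρ_c) r.
h = r (ρ_m − ρ_c) / ρ_c = 8.295 km × (3310 − 2700) / 2700 = 1.87 km.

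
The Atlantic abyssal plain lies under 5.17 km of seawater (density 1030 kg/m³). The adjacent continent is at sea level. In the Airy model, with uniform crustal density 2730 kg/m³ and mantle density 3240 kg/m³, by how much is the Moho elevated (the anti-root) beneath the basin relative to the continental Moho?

By Archimedes' principle applied to the lithosphere: replacing crust with seawater at the top is compensated by replacing crust with mantle at the base: d (ρ_c − ρ_w) = a (ρ_m − ρ_c).
a = d (ρ_c − ρ_w)/(ρ_m − ρ_c) = 5.17 km × 1700/510 = 17.2 km.

17.2 km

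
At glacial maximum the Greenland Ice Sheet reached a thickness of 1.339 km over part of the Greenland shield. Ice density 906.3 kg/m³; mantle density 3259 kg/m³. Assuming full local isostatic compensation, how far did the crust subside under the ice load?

0.372 km

Isostatic balance requires: the ice load ρ_ice t is balanced by mantle displaced below, ρ_m s.
s = t ρ_ice / ρ_m = 1.339 km × 906.3/3259 = 0.372 km.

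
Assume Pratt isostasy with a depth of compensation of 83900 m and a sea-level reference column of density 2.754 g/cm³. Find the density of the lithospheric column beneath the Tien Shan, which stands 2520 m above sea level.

Pratt balance: ρ_ref D = ρ (D + h).
ρ = ρ_ref D/(D + h) = 2.754 × 83900 m/(83900 m + 2520 m) = 2.67 g/cm³.

2.67 g/cm³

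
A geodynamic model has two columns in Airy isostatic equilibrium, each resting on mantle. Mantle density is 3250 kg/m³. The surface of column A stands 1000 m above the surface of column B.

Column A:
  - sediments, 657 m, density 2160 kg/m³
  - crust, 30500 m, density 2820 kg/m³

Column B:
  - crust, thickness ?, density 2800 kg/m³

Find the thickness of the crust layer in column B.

23500 m

Take the compensation level at the base of the deeper column (depth z_c below the surface of column A) and equate Σ ρ_i t_i down to z_c; mantle fills any gap and the z_c terms cancel.
Column A: 657×2160 + 30500×2820 + (z_c − 31157)×3250
Column B: 1000×0 + x×2800 + (z_c − 1000 − 0 − x)×3250
The z_c×3250 term appears on both sides and cancels. Collect the known terms of each column as K = Σ(ρt)_known − 3250 × (depth of known layers): K_A = 87429120 − 3250×31157 = −13831130; K_B = 0 − 3250×(1000 + 0) = −3250000.
Balance: K_A = K_B − x×(3250 − 2800), so x = (K_B − K_A)/(3250 − 2800) = 10581100/450 = 23500 m.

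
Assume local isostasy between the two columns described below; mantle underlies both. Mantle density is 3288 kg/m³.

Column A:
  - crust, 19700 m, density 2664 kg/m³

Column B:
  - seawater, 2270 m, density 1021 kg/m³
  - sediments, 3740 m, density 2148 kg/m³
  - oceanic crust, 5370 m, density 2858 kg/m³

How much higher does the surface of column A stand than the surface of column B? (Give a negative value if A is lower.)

For any compensation level in the mantle, the mantle terms cancel and isostasy reduces to e = (Σt_A − Σt_B) − (Σ(ρt)_A − Σ(ρt)_B) / ρ_m.
Σt_A = 19700 m; Σt_B = 11380 m; Σ(ρt)_A = 52480800; Σ(ρt)_B = 25698650 (in m·kg/m³).
e = (19700 − 11380) − (52480800 − 25698650) / 3288 = 175 m.

175 m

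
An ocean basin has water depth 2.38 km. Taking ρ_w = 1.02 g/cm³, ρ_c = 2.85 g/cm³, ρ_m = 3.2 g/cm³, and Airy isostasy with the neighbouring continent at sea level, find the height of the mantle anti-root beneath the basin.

By Archimedes' principle applied to the lithosphere: replacing crust with seawater at the top is compensated by replacing crust with mantle at the base: d (ρ_c − ρ_w) = a (ρ_m − ρ_c).
a = d (ρ_c − ρ_w)/(ρ_m − ρ_c) = 2.38 km × 1.83/0.35 = 12.4 km.

12.4 km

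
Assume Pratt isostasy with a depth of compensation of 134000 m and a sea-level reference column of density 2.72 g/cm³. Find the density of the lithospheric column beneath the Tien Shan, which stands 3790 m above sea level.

2.65 g/cm³

Pratt balance: ρ_ref D = ρ (D + h).
ρ = ρ_ref D/(D + h) = 2.72 × 134000 m/(134000 m + 3790 m) = 2.65 g/cm³.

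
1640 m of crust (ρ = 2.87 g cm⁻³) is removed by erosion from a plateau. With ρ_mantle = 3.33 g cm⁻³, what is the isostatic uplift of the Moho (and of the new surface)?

1410 m

Unloading: uplift u = e ρ_c/ρ_m = 1640 m × 2.87/3.33 = 1410 m.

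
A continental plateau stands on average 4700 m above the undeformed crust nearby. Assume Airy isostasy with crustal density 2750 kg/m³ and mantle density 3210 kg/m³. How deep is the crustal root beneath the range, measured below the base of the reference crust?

Balancing pressure at the compensation depth: the weight of the topography is balanced by the buoyancy of the root, ρ_c h = (ρ_m − ρ_c) r.
r = h · ρ_c / (ρ_m − ρ_c) = 4700 m × 2750 / (3210 − 2750) = 28100 m.

28100 m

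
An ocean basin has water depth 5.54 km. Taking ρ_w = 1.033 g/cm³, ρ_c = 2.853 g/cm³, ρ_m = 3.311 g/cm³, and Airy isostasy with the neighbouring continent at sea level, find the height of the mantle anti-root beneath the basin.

22 km

In Airy isostatic equilibrium: replacing crust with seawater at the top is compensated by replacing crust with mantle at the base: d (ρ_c − ρ_w) = a (ρ_m − ρ_c).
a = d (ρ_c − ρ_w)/(ρ_m − ρ_c) = 5.54 km × 1.82/0.458 = 22 km.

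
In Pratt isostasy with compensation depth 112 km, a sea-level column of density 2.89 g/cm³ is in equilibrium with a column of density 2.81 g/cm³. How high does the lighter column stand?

ρ_ref D = ρ (D + h) → h = D (ρ_ref − ρ)/ρ.
h = 112 km × (2.89 − 2.81)/2.81 = 3.19 km.

3.19 km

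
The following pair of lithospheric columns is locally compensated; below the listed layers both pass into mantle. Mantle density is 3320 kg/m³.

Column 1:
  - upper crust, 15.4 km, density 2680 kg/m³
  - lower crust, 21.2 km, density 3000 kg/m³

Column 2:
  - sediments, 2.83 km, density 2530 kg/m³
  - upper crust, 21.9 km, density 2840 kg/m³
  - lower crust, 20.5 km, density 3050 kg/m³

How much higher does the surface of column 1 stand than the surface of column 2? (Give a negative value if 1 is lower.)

−0.495 km

For any compensation level in the mantle, the mantle terms cancel and isostasy reduces to e = (Σt_1 − Σt_2) − (Σ(ρt)_1 − Σ(ρt)_2) / ρ_m.
Σt_1 = 36.6 km; Σt_2 = 45.23 km; Σ(ρt)_1 = 104872; Σ(ρt)_2 = 131880.9 (in km·kg/m³).
e = (36.6 − 45.23) − (104872 − 131880.9) / 3320 = −0.495 km.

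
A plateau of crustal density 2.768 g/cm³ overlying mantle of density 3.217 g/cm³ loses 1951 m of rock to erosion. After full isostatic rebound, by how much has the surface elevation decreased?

Rebound u = e ρ_c/ρ_m = 1951 m × 2.768/3.217 = 1679 m.
Net surface drop = e − u = 1951 m − 1679 m = e (ρ_m − ρ_c)/ρ_m = 272 m.

272 m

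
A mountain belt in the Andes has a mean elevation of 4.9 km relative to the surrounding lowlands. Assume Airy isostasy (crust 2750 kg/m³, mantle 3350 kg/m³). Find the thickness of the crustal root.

22.5 km

By Archimedes' principle applied to the lithosphere: the weight of the topography is balanced by the buoyancy of the root, ρ_c h = (ρ_m − ρ_c) r.
r = h · ρ_c / (ρ_m − ρ_c) = 4.9 km × 2750 / (3350 − 2750) = 22.5 km.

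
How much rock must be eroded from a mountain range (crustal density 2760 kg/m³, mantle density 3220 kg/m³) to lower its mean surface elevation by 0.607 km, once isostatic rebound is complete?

Net drop Δ = e − u = e − e ρ_c/ρ_m = e (ρ_m − ρ_c)/ρ_m.
e = Δ ρ_m/(ρ_m − ρ_c) = 0.607 km × 3220/460 = 4.25 km.

4.25 km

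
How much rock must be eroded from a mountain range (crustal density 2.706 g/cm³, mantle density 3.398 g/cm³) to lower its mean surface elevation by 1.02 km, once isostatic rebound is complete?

5.01 km

Net drop Δ = e − u = e − e ρ_c/ρ_m = e (ρ_m − ρ_c)/ρ_m.
e = Δ ρ_m/(ρ_m − ρ_c) = 1.02 km × 3.398/0.692 = 5.01 km.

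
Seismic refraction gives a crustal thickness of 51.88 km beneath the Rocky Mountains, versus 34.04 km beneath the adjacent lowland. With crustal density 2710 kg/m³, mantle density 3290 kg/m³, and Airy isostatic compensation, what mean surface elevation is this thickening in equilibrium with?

Excess crust Δ = 51.88 km − 34.04 km = 17.84 km, split between elevation h and root r with h + r = Δ.
Airy balance ρ_c h = (ρ_m − ρ_c) r gives r = h ρ_c/(ρ_m − ρ_c), so h (1 + ρ_c/(ρ_m − ρ_c)) = Δ, i.e. h = Δ (ρ_m − ρ_c)/ρ_m.
h = 17.84 km × 580/3290 = 3.15 km.

3.15 km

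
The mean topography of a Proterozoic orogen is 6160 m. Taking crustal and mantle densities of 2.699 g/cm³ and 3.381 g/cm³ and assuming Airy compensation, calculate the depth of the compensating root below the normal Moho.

24400 m

By Archimedes' principle applied to the lithosphere: the weight of the topography is balanced by the buoyancy of the root, ρ_c h = (ρ_m − ρ_c) r.
r = h · ρ_c / (ρ_m − ρ_c) = 6160 m × 2.699 / (3.381 − 2.699) = 24400 m.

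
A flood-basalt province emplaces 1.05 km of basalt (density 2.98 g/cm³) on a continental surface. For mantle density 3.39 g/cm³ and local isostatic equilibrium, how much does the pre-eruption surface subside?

Subaerial loading: s = t ρ_load / ρ_m.
s = 1.05 km × 2.98/3.39 = 0.923 km.

0.923 km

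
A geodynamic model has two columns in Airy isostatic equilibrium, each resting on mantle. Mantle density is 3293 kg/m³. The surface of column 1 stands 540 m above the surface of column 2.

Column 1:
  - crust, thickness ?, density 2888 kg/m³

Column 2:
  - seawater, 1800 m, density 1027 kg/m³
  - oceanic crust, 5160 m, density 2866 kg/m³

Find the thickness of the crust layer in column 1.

Take the compensation level at the base of the deeper column (depth z_c below the surface of column 1) and equate Σ ρ_i t_i down to z_c; mantle fills any gap and the z_c terms cancel.
Column 1: x×2888 + (z_c − 0 − x)×3293
Column 2: 540×0 + 1800×1027 + 5160×2866 + (z_c − 540 − 6960)×3293
The z_c×3293 term appears on both sides and cancels. Collect the known terms of each column as K = Σ(ρt)_known − 3293 × (depth of known layers): K_1 = 0 − 3293×0 = 0; K_2 = 16637160 − 3293×(540 + 6960) = −8060340.
Balance: K_1 − x×(3293 − 2888) = K_2, so x = (K_1 − K_2)/(3293 − 2888) = 8060340/405 = 19900 m.

19900 m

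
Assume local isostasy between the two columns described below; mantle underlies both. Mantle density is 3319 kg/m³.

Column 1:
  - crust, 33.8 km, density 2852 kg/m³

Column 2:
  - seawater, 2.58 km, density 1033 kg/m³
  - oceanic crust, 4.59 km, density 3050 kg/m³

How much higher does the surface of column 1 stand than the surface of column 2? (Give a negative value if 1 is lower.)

2.61 km

For any compensation level in the mantle, the mantle terms cancel and isostasy reduces to e = (Σt_1 − Σt_2) − (Σ(ρt)_1 − Σ(ρt)_2) / ρ_m.
Σt_1 = 33.8 km; Σt_2 = 7.17 km; Σ(ρt)_1 = 96397.6; Σ(ρt)_2 = 16664.64 (in km·kg/m³).
e = (33.8 − 7.17) − (96397.6 − 16664.64) / 3319 = 2.61 km.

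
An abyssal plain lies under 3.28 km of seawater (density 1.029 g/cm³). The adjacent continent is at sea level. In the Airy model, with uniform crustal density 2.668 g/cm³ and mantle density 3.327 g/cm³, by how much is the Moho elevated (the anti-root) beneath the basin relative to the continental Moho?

Equating mass per unit area of the two columns: replacing crust with seawater at the top is compensated by replacing crust with mantle at the base: d (ρ_c − ρ_w) = a (ρ_m − ρ_c).
a = d (ρ_c − ρ_w)/(ρ_m − ρ_c) = 3.28 km × 1.639/0.659 = 8.16 km.

8.16 km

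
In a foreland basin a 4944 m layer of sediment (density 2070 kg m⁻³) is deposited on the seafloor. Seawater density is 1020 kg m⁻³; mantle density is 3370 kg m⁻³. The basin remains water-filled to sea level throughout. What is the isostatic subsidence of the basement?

Submarine loading: the sediment displaces seawater, and the subsidence is in turn flooded, so s (ρ_m − ρ_w) = t (ρ_sed − ρ_w).
s = 4944 m × (2070 − 1020) / (3370 − 1020) = 2210 m.

2210 m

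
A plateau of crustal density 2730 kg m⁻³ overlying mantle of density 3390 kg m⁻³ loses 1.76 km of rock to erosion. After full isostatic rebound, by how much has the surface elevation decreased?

0.343 km

Rebound u = e ρ_c/ρ_m = 1.76 km × 2730/3390 = 1.417 km.
Net surface drop = e − u = 1.76 km − 1.417 km = e (ρ_m − ρ_c)/ρ_m = 0.343 km.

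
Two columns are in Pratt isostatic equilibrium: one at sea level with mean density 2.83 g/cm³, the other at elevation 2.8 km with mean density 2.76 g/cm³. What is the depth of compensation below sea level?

ρ_ref D = ρ (D + h) → D (ρ_ref − ρ) = ρ h.
D = ρ h/(ρ_ref − ρ) = 2.76 × 2.8 km/(2.83 − 2.76) = 110 km.

110 km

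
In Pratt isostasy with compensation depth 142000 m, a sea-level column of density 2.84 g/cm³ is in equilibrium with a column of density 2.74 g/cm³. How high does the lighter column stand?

ρ_ref D = ρ (D + h) → h = D (ρ_ref − ρ)/ρ.
h = 142000 m × (2.84 − 2.74)/2.74 = 5180 m.

5180 m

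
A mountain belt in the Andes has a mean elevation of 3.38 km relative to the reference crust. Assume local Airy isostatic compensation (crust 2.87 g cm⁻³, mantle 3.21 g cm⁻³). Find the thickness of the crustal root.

By Archimedes' principle applied to the lithosphere: the weight of the topography is balanced by the buoyancy of the root, ρ_c h = (ρ_m − ρ_c) r.
r = h · ρ_c / (ρ_m − ρ_c) = 3.38 km × 2.87 / (3.21 − 2.87) = 28.5 km.

28.5 km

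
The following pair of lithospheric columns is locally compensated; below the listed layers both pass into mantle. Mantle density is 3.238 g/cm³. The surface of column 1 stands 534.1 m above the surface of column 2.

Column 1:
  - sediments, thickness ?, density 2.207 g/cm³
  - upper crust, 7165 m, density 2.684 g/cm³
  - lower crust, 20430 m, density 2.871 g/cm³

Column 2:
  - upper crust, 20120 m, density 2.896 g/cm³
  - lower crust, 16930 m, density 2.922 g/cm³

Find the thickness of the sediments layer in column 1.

2420 m

Take the compensation level at the base of the deeper column (depth z_c below the surface of column 1) and equate Σ ρ_i t_i down to z_c; mantle fills any gap and the z_c terms cancel.
Column 1: x×2.207 + 7165×2.684 + 20430×2.871 + (z_c − 27595 − x)×3.238
Column 2: 534.1×0 + 20120×2.896 + 16930×2.922 + (z_c − 534.1 − 37050)×3.238
The z_c×3.238 term appears on both sides and cancels. Collect the known terms of each column as K = Σ(ρt)_known − 3.238 × (depth of known layers): K_1 = 77885.39 − 3.238×27595 = −11467.22; K_2 = 107736.98 − 3.238×(534.1 + 37050) = −13960.3358.
Balance: K_1 − x×(3.238 − 2.207) = K_2, so x = (K_1 − K_2)/(3.238 − 2.207) = 2493.12/1.031 = 2420 m.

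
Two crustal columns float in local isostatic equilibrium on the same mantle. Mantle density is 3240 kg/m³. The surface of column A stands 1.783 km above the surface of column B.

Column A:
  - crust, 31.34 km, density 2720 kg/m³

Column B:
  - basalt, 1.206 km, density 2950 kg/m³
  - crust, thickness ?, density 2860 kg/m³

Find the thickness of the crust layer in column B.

26.8 km

Take the compensation level at the base of the deeper column (depth z_c below the surface of column A) and equate Σ ρ_i t_i down to z_c; mantle fills any gap and the z_c terms cancel.
Column A: 31.34×2720 + (z_c − 31.34)×3240
Column B: 1.783×0 + 1.206×2950 + x×2860 + (z_c − 1.783 − 1.206 − x)×3240
The z_c×3240 term appears on both sides and cancels. Collect the known terms of each column as K = Σ(ρt)_known − 3240 × (depth of known layers): K_A = 85244.8 − 3240×31.34 = −16296.8; K_B = 3557.7 − 3240×(1.783 + 1.206) = −6126.66.
Balance: K_A = K_B − x×(3240 − 2860), so x = (K_B − K_A)/(3240 − 2860) = 10170.1/380 = 26.8 km.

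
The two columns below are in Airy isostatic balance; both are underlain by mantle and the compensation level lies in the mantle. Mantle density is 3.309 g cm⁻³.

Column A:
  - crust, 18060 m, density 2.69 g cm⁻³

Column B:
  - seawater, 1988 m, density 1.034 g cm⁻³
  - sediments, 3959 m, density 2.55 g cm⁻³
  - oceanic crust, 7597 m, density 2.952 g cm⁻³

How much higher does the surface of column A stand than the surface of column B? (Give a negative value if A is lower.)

For any compensation level in the mantle, the mantle terms cancel and isostasy reduces to e = (Σt_A − Σt_B) − (Σ(ρt)_A − Σ(ρt)_B) / ρ_m.
Σt_A = 18060 m; Σt_B = 13544 m; Σ(ρt)_A = 48581.4; Σ(ρt)_B = 34577.386 (in m·g cm⁻³).
e = (18060 − 13544) − (48581.4 − 34577.386) / 3.309 = 284 m.

284 m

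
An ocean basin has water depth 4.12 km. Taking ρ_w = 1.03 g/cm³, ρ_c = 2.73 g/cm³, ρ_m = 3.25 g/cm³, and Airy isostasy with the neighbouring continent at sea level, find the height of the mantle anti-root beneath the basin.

For local isostatic compensation: replacing crust with seawater at the top is compensated by replacing crust with mantle at the base: d (ρ_c − ρ_w) = a (ρ_m − ρ_c).
a = d (ρ_c − ρ_w)/(ρ_m − ρ_c) = 4.12 km × 1.7/0.52 = 13.5 km.

13.5 km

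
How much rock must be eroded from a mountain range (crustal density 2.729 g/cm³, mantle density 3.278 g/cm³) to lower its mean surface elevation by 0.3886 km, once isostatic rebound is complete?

2.32 km

Net drop Δ = e − u = e − e ρ_c/ρ_m = e (ρ_m − ρ_c)/ρ_m.
e = Δ ρ_m/(ρ_m − ρ_c) = 0.3886 km × 3.278/0.549 = 2.32 km.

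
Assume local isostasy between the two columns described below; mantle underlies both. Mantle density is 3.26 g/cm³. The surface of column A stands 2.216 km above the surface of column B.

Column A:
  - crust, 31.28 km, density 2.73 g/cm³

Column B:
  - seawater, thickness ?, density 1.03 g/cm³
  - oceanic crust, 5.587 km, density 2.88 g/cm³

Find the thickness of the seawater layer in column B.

Take the compensation level at the base of the deeper column (depth z_c below the surface of column A) and equate Σ ρ_i t_i down to z_c; mantle fills any gap and the z_c terms cancel.
Column A: 31.28×2.73 + (z_c − 31.28)×3.26
Column B: 2.216×0 + x×1.03 + 5.587×2.88 + (z_c − 2.216 − 5.587 − x)×3.26
The z_c×3.26 term appears on both sides and cancels. Collect the known terms of each column as K = Σ(ρt)_known − 3.26 × (depth of known layers): K_A = 85.3944 − 3.26×31.28 = −16.5784; K_B = 16.09056 − 3.26×(2.216 + 5.587) = −9.34722.
Balance: K_A = K_B − x×(3.26 − 1.03), so x = (K_B − K_A)/(3.26 − 1.03) = 7.23118/2.23 = 3.24 km.

3.24 km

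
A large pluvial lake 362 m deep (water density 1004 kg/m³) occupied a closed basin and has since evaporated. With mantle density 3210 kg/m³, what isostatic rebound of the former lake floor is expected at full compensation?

u = d ρ_w/ρ_m = 362 m × 1004/3210 = 113 m.

113 m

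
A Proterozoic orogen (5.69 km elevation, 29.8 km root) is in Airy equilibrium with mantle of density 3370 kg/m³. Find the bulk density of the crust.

ρ_c h = (ρ_m − ρ_c) r → ρ_c (h + r) = ρ_m r → ρ_c = ρ_m r / (h + r).
ρ_c = 3370 × 29.8 km / (5.69 km + 29.8 km) = 2830 kg/m³.

2830 kg/m³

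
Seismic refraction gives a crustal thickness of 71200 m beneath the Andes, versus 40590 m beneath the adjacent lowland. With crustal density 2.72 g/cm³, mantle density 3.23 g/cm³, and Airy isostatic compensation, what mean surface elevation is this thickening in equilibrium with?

4830 m

Excess crust Δ = 71200 m − 40590 m = 30610 m, split between elevation h and root r with h + r = Δ.
Airy balance ρ_c h = (ρ_m − ρ_c) r gives r = h ρ_c/(ρ_m − ρ_c), so h (1 + ρ_c/(ρ_m − ρ_c)) = Δ, i.e. h = Δ (ρ_m − ρ_c)/ρ_m.
h = 30610 m × 0.51/3.23 = 4830 m.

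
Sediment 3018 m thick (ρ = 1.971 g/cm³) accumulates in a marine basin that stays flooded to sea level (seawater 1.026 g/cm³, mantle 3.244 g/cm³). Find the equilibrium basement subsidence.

Submarine loading: the sediment displaces seawater, and the subsidence is in turn flooded, so s (ρ_m − ρ_w) = t (ρ_sed − ρ_w).
s = 3018 m × (1.971 − 1.026) / (3.244 − 1.026) = 1290 m.

1290 m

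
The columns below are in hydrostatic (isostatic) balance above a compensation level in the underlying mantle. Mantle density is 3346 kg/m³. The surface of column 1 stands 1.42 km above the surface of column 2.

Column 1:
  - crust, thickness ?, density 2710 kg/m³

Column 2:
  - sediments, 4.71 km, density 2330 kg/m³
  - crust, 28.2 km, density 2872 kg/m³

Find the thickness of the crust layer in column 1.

Take the compensation level at the base of the deeper column (depth z_c below the surface of column 1) and equate Σ ρ_i t_i down to z_c; mantle fills any gap and the z_c terms cancel.
Column 1: x×2710 + (z_c − 0 − x)×3346
Column 2: 1.42×0 + 4.71×2330 + 28.2×2872 + (z_c − 1.42 − 32.91)×3346
The z_c×3346 term appears on both sides and cancels. Collect the known terms of each column as K = Σ(ρt)_known − 3346 × (depth of known layers): K_1 = 0 − 3346×0 = 0; K_2 = 91964.7 − 3346×(1.42 + 32.91) = −22903.48.
Balance: K_1 − x×(3346 − 2710) = K_2, so x = (K_1 − K_2)/(3346 − 2710) = 22903.5/636 = 36 km.

36 km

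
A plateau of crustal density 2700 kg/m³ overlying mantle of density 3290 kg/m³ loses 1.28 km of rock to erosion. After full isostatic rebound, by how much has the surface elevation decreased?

Rebound u = e ρ_c/ρ_m = 1.28 km × 2700/3290 = 1.05 km.
Net surface drop = e − u = 1.28 km − 1.05 km = e (ρ_m − ρ_c)/ρ_m = 0.23 km.

0.23 km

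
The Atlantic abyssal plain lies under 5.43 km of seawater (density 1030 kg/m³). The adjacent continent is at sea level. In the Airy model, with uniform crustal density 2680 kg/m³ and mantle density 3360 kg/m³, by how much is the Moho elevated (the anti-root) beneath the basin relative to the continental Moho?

13.2 km

Balancing pressure at the compensation depth: replacing crust with seawater at the top is compensated by replacing crust with mantle at the base: d (ρ_c − ρ_w) = a (ρ_m − ρ_c).
a = d (ρ_c − ρ_w)/(ρ_m − ρ_c) = 5.43 km × 1650/680 = 13.2 km.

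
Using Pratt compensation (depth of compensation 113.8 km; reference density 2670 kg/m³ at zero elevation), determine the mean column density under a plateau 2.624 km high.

Pratt balance: ρ_ref D = ρ (D + h).
ρ = ρ_ref D/(D + h) = 2670 × 113.8 km/(113.8 km + 2.624 km) = 2610 kg/m³.

2610 kg/m³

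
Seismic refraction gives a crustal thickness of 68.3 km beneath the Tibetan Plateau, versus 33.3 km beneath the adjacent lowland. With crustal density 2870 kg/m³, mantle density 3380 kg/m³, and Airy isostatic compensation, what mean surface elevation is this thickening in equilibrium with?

5.28 km

Excess crust Δ = 68.3 km − 33.3 km = 35 km, split between elevation h and root r with h + r = Δ.
Airy balance ρ_c h = (ρ_m − ρ_c) r gives r = h ρ_c/(ρ_m − ρ_c), so h (1 + ρ_c/(ρ_m − ρ_c)) = Δ, i.e. h = Δ (ρ_m − ρ_c)/ρ_m.
h = 35 km × 510/3380 = 5.28 km.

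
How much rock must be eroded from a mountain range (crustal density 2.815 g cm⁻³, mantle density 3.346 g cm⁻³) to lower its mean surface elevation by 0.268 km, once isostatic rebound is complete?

Net drop Δ = e − u = e − e ρ_c/ρ_m = e (ρ_m − ρ_c)/ρ_m.
e = Δ ρ_m/(ρ_m − ρ_c) = 0.268 km × 3.346/0.531 = 1.69 km.

1.69 km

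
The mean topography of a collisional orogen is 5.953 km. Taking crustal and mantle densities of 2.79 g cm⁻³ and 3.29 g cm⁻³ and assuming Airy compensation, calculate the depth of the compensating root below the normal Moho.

33.2 km

For local isostatic compensation: the weight of the topography is balanced by the buoyancy of the root, ρ_c h = (ρ_m − ρ_c) r.
r = h · ρ_c / (ρ_m − ρ_c) = 5.953 km × 2.79 / (3.29 − 2.79) = 33.2 km.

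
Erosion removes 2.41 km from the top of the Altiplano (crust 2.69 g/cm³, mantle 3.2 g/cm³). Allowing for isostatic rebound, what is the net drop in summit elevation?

Rebound u = e ρ_c/ρ_m = 2.41 km × 2.69/3.2 = 2.026 km.
Net surface drop = e − u = 2.41 km − 2.026 km = e (ρ_m − ρ_c)/ρ_m = 0.384 km.

0.384 km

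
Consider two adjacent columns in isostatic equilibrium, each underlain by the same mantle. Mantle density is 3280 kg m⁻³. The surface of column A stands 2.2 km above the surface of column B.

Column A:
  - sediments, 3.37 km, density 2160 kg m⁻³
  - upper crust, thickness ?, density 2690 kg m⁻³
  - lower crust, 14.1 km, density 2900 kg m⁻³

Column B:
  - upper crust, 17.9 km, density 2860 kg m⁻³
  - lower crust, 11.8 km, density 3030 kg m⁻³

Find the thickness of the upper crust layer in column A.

Take the compensation level at the base of the deeper column (depth z_c below the surface of column A) and equate Σ ρ_i t_i down to z_c; mantle fills any gap and the z_c terms cancel.
Column A: 3.37×2160 + x×2690 + 14.1×2900 + (z_c − 17.47 − x)×3280
Column B: 2.2×0 + 17.9×2860 + 11.8×3030 + (z_c − 2.2 − 29.7)×3280
The z_c×3280 term appears on both sides and cancels. Collect the known terms of each column as K = Σ(ρt)_known − 3280 × (depth of known layers): K_A = 48169.2 − 3280×17.47 = −9132.4; K_B = 86948 − 3280×(2.2 + 29.7) = −17684.
Balance: K_A − x×(3280 − 2690) = K_B, so x = (K_A − K_B)/(3280 − 2690) = 8551.6/590 = 14.5 km.

14.5 km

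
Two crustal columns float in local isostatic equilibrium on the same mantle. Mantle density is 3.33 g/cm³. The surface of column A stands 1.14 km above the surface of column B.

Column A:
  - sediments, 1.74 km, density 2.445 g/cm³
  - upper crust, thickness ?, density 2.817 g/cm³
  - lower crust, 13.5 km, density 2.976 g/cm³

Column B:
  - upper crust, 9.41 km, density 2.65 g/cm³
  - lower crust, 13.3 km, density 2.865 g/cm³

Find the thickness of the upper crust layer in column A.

Take the compensation level at the base of the deeper column (depth z_c below the surface of column A) and equate Σ ρ_i t_i down to z_c; mantle fills any gap and the z_c terms cancel.
Column A: 1.74×2.445 + x×2.817 + 13.5×2.976 + (z_c − 15.24 − x)×3.33
Column B: 1.14×0 + 9.41×2.65 + 13.3×2.865 + (z_c − 1.14 − 22.71)×3.33
The z_c×3.33 term appears on both sides and cancels. Collect the known terms of each column as K = Σ(ρt)_known − 3.33 × (depth of known layers): K_A = 44.4303 − 3.33×15.24 = −6.3189; K_B = 63.041 − 3.33×(1.14 + 22.71) = −16.3795.
Balance: K_A − x×(3.33 − 2.817) = K_B, so x = (K_A − K_B)/(3.33 − 2.817) = 10.0606/0.513 = 19.6 km.

19.6 km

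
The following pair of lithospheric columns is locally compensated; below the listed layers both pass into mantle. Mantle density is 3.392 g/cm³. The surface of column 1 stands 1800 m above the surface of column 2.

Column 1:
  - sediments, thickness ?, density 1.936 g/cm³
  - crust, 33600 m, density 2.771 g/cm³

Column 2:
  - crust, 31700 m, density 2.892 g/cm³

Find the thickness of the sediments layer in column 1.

749 m

Take the compensation level at the base of the deeper column (depth z_c below the surface of column 1) and equate Σ ρ_i t_i down to z_c; mantle fills any gap and the z_c terms cancel.
Column 1: x×1.936 + 33600×2.771 + (z_c − 33600 − x)×3.392
Column 2: 1800×0 + 31700×2.892 + (z_c − 1800 − 31700)×3.392
The z_c×3.392 term appears on both sides and cancels. Collect the known terms of each column as K = Σ(ρt)_known − 3.392 × (depth of known layers): K_1 = 93105.6 − 3.392×33600 = −20865.6; K_2 = 91676.4 − 3.392×(1800 + 31700) = −21955.6.
Balance: K_1 − x×(3.392 − 1.936) = K_2, so x = (K_1 − K_2)/(3.392 − 1.936) = 1090/1.456 = 749 m.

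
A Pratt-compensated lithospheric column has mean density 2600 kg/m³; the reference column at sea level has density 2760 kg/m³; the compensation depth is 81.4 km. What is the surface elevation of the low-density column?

ρ_ref D = ρ (D + h) → h = D (ρ_ref − ρ)/ρ.
h = 81.4 km × (2760 − 2600)/2600 = 5.01 km.

5.01 km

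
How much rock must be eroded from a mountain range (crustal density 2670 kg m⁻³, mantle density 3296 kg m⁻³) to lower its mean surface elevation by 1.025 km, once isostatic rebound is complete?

5.4 km

Net drop Δ = e − u = e − e ρ_c/ρ_m = e (ρ_m − ρ_c)/ρ_m.
e = Δ ρ_m/(ρ_m − ρ_c) = 1.025 km × 3296/626 = 5.4 km.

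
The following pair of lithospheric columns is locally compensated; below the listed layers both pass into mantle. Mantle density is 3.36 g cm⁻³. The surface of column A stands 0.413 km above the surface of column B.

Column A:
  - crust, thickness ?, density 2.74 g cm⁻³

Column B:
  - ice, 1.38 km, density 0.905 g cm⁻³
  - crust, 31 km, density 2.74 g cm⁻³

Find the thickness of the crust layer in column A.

38.7 km

Take the compensation level at the base of the deeper column (depth z_c below the surface of column A) and equate Σ ρ_i t_i down to z_c; mantle fills any gap and the z_c terms cancel.
Column A: x×2.74 + (z_c − 0 − x)×3.36
Column B: 0.413×0 + 1.38×0.905 + 31×2.74 + (z_c − 0.413 − 32.38)×3.36
The z_c×3.36 term appears on both sides and cancels. Collect the known terms of each column as K = Σ(ρt)_known − 3.36 × (depth of known layers): K_A = 0 − 3.36×0 = 0; K_B = 86.1889 − 3.36×(0.413 + 32.38) = −23.99558.
Balance: K_A − x×(3.36 − 2.74) = K_B, so x = (K_A − K_B)/(3.36 − 2.74) = 23.9956/0.62 = 38.7 km.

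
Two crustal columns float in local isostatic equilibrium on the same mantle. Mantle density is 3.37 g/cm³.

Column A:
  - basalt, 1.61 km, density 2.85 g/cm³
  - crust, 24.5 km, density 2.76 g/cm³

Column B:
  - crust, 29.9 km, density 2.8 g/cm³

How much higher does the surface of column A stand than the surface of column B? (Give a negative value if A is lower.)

−0.374 km

For any compensation level in the mantle, the mantle terms cancel and isostasy reduces to e = (Σt_A − Σt_B) − (Σ(ρt)_A − Σ(ρt)_B) / ρ_m.
Σt_A = 26.11 km; Σt_B = 29.9 km; Σ(ρt)_A = 72.2085; Σ(ρt)_B = 83.72 (in km·g/cm³).
e = (26.11 − 29.9) − (72.2085 − 83.72) / 3.37 = −0.374 km.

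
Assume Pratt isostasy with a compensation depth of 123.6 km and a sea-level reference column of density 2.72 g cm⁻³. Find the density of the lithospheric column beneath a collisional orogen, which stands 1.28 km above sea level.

2.69 g cm⁻³

Pratt balance: ρ_ref D = ρ (D + h).
ρ = ρ_ref D/(D + h) = 2.72 × 123.6 km/(123.6 km + 1.28 km) = 2.69 g cm⁻³.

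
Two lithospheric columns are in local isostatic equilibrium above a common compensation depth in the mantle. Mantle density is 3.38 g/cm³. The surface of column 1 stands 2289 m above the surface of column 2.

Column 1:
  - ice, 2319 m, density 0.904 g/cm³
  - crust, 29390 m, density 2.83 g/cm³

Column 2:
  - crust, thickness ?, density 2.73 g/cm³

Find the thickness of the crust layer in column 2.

Take the compensation level at the base of the deeper column (depth z_c below the surface of column 1) and equate Σ ρ_i t_i down to z_c; mantle fills any gap and the z_c terms cancel.
Column 1: 2319×0.904 + 29390×2.83 + (z_c − 31709)×3.38
Column 2: 2289×0 + x×2.73 + (z_c − 2289 − 0 − x)×3.38
The z_c×3.38 term appears on both sides and cancels. Collect the known terms of each column as K = Σ(ρt)_known − 3.38 × (depth of known layers): K_1 = 85270.076 − 3.38×31709 = −21906.344; K_2 = 0 − 3.38×(2289 + 0) = −7736.82.
Balance: K_1 = K_2 − x×(3.38 − 2.73), so x = (K_2 − K_1)/(3.38 − 2.73) = 14169.5/0.65 = 21800 m.

21800 m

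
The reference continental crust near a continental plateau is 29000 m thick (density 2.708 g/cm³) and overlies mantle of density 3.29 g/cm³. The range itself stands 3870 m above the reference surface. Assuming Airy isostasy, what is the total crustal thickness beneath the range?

Root depth r = h ρ_c / (ρ_m − ρ_c) = 3870 m × 2.708 / 0.582 = 18010 m.
Total thickness = T + h + r = 29000 m + 3870 m + 18010 m = 50900 m.

50900 m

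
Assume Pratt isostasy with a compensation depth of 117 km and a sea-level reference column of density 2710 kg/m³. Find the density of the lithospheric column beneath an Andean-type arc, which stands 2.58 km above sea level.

2650 kg/m³

Pratt balance: ρ_ref D = ρ (D + h).
ρ = ρ_ref D/(D + h) = 2710 × 117 km/(117 km + 2.58 km) = 2650 kg/m³.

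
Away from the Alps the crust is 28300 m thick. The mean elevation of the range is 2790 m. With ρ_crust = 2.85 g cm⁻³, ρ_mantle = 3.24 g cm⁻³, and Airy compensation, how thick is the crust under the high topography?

51500 m

Root depth r = h ρ_c / (ρ_m − ρ_c) = 2790 m × 2.85 / 0.39 = 20390 m.
Total thickness = T + h + r = 28300 m + 2790 m + 20390 m = 51500 m.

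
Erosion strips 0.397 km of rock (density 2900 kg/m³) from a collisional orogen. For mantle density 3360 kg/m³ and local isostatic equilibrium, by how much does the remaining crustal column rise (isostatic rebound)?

0.343 km

Unloading: uplift u = e ρ_c/ρ_m = 0.397 km × 2900/3360 = 0.343 km.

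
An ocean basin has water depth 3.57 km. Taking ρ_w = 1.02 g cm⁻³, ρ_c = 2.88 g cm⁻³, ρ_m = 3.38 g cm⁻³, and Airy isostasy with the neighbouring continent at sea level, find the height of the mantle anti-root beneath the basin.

13.3 km

Equating mass per unit area of the two columns: replacing crust with seawater at the top is compensated by replacing crust with mantle at the base: d (ρ_c − ρ_w) = a (ρ_m − ρ_c).
a = d (ρ_c − ρ_w)/(ρ_m − ρ_c) = 3.57 km × 1.86/0.5 = 13.3 km.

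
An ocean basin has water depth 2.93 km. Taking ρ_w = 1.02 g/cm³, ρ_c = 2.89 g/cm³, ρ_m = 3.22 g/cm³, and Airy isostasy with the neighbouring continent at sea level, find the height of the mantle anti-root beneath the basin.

By Archimedes' principle applied to the lithosphere: replacing crust with seawater at the top is compensated by replacing crust with mantle at the base: d (ρ_c − ρ_w) = a (ρ_m − ρ_c).
a = d (ρ_c − ρ_w)/(ρ_m − ρ_c) = 2.93 km × 1.87/0.33 = 16.6 km.

16.6 km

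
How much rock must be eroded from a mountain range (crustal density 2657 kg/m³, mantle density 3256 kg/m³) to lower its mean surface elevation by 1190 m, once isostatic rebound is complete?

Net drop Δ = e − u = e − e ρ_c/ρ_m = e (ρ_m − ρ_c)/ρ_m.
e = Δ ρ_m/(ρ_m − ρ_c) = 1190 m × 3256/599 = 6470 m.

6470 m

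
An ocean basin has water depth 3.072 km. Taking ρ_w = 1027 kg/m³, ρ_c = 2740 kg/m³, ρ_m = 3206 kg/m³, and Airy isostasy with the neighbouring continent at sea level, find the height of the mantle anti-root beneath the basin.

11.3 km

Balancing pressure at the compensation depth: replacing crust with seawater at the top is compensated by replacing crust with mantle at the base: d (ρ_c − ρ_w) = a (ρ_m − ρ_c).
a = d (ρ_c − ρ_w)/(ρ_m − ρ_c) = 3.072 km × 1713/466 = 11.3 km.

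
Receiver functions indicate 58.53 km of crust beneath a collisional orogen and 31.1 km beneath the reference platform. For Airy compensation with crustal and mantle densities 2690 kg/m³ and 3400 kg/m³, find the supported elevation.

5.73 km

Excess crust Δ = 58.53 km − 31.1 km = 27.43 km, split between elevation h and root r with h + r = Δ.
Airy balance ρ_c h = (ρ_m − ρ_c) r gives r = h ρ_c/(ρ_m − ρ_c), so h (1 + ρ_c/(ρ_m − ρ_c)) = Δ, i.e. h = Δ (ρ_m − ρ_c)/ρ_m.
h = 27.43 km × 710/3400 = 5.73 km.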